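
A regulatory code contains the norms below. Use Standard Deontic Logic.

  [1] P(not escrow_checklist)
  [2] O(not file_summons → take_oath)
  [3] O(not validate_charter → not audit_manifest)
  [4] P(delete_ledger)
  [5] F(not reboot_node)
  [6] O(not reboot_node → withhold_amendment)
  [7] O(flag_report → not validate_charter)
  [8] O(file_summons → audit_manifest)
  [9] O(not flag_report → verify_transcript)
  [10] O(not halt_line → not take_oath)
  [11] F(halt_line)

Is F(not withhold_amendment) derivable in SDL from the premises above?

No

Premise 6 is O(not reboot_node → withhold_amendment), but O(not reboot_node) is not derivable from the premises, so it does not yield O(withhold_amendment).
No other premise forces O(withhold_amendment). An ideal world satisfying every premise can still have not withhold_amendment true, so F(not withhold_amendment) is not derivable.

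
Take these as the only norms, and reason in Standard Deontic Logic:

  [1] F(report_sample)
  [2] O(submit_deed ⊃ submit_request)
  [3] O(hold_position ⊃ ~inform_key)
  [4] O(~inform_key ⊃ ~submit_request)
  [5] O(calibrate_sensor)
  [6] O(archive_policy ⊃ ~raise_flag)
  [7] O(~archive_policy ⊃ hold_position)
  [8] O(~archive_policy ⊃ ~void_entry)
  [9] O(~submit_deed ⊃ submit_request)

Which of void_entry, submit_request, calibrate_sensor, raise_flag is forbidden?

By case analysis on ~submit_deed: premise 9 gives O(~submit_deed ⊃ submit_request) and premise 2 gives O(submit_deed ⊃ submit_request), so O(submit_request) either way.
Premise 4, O(~inform_key ⊃ ~submit_request), contraposes to O(submit_request ⊃ inform_key); with O(submit_request) we get O(inform_key).
The contrapositive of premise 3 (O(hold_position ⊃ ~inform_key)) is O(inform_key ⊃ ~hold_position), and O(inform_key) is already established, so O(~hold_position).
The contrapositive of premise 7 (O(~archive_policy ⊃ hold_position)) is O(~hold_position ⊃ archive_policy), and O(~hold_position) is already established, so O(archive_policy).
Premise 6 is O(archive_policy ⊃ ~raise_flag); since O(archive_policy), deontic closure gives O(~raise_flag).
So O(~raise_flag) holds, i.e. raise_flag is forbidden. None of the other listed options is forbidden under the premises.

raise_flag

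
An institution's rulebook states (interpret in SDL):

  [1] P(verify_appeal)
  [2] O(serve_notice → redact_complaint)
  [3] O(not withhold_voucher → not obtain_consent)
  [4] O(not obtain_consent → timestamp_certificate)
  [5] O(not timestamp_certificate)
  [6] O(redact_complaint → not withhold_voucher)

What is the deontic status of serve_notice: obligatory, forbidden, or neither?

Forbidden

Premise 5 states O(not timestamp_certificate) outright.
Premise 4 is O(not obtain_consent → timestamp_certificate); contrapositively O(not timestamp_certificate → obtain_consent). Since O(not timestamp_certificate) holds, K gives O(obtain_consent).
Premise 3, O(not withhold_voucher → not obtain_consent), contraposes to O(obtain_consent → withhold_voucher); with O(obtain_consent) we get O(withhold_voucher).
Premise 6, O(redact_complaint → not withhold_voucher), contraposes to O(withhold_voucher → not redact_complaint); with O(withhold_voucher) we get O(not redact_complaint).
Premise 2, O(serve_notice → redact_complaint), contraposes to O(not redact_complaint → not serve_notice); with O(not redact_complaint) we get O(not serve_notice).
Premise 1 does not contribute to this derivation.
Thus O(not serve_notice), which is F(serve_notice): serve_notice is forbidden.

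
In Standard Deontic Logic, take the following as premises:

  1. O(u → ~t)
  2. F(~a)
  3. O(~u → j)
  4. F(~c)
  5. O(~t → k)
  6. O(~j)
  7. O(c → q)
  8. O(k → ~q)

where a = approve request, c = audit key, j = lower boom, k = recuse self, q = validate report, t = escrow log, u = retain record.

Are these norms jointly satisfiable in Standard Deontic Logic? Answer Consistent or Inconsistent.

Premise 6 gives O(~j).
Premise 3 is O(~u → j); contrapositively O(~j → u). Since O(~j) holds, K gives O(u).
Premise 1 is O(u → ~t); since O(u), deontic closure gives O(~t).
Applying K to premise 5 (O(~t → k)) and O(~t) yields O(k).
With premise 8, O(k → ~q), the K-axiom yields O(~q).
Premise 7, O(c → q), contraposes to O(~q → ~c); with O(~q) we get O(~c).
However, F(~c) at premise 4 amounts to O(c).
We now have both O(~c) and O(c) — c is simultaneously obligatory and forbidden, violating the D-axiom.

Inconsistent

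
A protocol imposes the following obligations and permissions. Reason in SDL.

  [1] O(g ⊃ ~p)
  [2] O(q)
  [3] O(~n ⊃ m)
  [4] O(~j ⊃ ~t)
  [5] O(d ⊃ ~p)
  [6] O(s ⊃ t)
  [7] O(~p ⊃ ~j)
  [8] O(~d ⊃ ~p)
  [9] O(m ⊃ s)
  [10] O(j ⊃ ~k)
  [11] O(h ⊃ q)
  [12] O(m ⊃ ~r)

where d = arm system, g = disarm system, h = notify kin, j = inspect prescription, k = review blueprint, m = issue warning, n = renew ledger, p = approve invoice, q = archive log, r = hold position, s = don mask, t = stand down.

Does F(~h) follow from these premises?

No

Premise 11 is O(h ⊃ q); even if O(q) held, inferring O(h) would be affirming the consequent — invalid.
No other premise forces O(h). An ideal world satisfying every premise can still have ~h true, so F(~h) is not derivable.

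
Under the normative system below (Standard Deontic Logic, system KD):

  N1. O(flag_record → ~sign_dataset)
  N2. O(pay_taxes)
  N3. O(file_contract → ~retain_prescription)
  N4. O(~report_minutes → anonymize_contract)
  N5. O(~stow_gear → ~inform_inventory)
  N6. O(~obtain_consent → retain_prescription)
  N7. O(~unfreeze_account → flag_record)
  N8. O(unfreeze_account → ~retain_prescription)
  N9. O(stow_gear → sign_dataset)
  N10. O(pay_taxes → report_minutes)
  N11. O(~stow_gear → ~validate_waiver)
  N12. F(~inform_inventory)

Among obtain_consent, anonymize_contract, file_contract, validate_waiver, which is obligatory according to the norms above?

Premise 12, F(~inform_inventory), is equivalent to O(inform_inventory).
Premise 5, O(~stow_gear → ~inform_inventory), contraposes to O(inform_inventory → stow_gear); with O(inform_inventory) we get O(stow_gear).
With premise 9, O(stow_gear → sign_dataset), the K-axiom yields O(sign_dataset).
The contrapositive of premise 1 (O(flag_record → ~sign_dataset)) is O(sign_dataset → ~flag_record), and O(sign_dataset) is already established, so O(~flag_record).
Premise 7 is O(~unfreeze_account → flag_record); contrapositively O(~flag_record → unfreeze_account). Since O(~flag_record) holds, K gives O(unfreeze_account).
From O(unfreeze_account) and premise 8, O(unfreeze_account → ~retain_prescription), we obtain O(~retain_prescription).
The contrapositive of premise 6 (O(~obtain_consent → retain_prescription)) is O(~retain_prescription → obtain_consent), and O(~retain_prescription) is already established, so O(obtain_consent).
So O(obtain_consent) holds — obtain_consent is obligatory. None of the other listed options is made obligatory by any chain of premises.

obtain_consent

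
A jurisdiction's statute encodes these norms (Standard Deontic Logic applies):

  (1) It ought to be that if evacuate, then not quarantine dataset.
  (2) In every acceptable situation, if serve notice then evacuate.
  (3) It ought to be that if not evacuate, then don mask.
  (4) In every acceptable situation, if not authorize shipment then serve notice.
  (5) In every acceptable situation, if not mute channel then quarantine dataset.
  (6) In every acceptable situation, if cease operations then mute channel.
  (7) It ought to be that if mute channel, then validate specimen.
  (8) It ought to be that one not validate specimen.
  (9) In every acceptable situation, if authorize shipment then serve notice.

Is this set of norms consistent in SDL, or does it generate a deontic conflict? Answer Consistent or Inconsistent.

By case analysis on authorize_shipment: premise 9 gives O(authorize_shipment → serve_notice) and premise 4 gives O(¬authorize_shipment → serve_notice), so O(serve_notice) either way.
Premise 2 is O(serve_notice → evacuate); since O(serve_notice), deontic closure gives O(evacuate).
Premise 1 is O(evacuate → ¬quarantine_dataset); since O(evacuate), deontic closure gives O(¬quarantine_dataset).
The contrapositive of premise 5 (O(¬mute_channel → quarantine_dataset)) is O(¬quarantine_dataset → mute_channel), and O(¬quarantine_dataset) is already established, so O(mute_channel).
With premise 7, O(mute_channel → validate_specimen), the K-axiom yields O(validate_specimen).
However, premise 8 gives O(¬validate_specimen).
We now have both O(validate_specimen) and O(¬validate_specimen) — validate_specimen is simultaneously obligatory and forbidden, violating the D-axiom.

Inconsistent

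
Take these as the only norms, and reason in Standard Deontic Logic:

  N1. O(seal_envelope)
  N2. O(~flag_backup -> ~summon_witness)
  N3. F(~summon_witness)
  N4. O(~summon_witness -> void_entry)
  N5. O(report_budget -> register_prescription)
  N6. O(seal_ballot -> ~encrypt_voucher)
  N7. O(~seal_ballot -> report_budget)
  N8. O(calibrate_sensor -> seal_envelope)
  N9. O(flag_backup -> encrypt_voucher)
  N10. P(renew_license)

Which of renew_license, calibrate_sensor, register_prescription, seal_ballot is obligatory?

register_prescription

Premise 3, F(~summon_witness), is equivalent to O(summon_witness).
The contrapositive of premise 2 (O(~flag_backup -> ~summon_witness)) is O(summon_witness -> flag_backup), and O(summon_witness) is already established, so O(flag_backup).
From O(flag_backup) and premise 9, O(flag_backup -> encrypt_voucher), we obtain O(encrypt_voucher).
The contrapositive of premise 6 (O(seal_ballot -> ~encrypt_voucher)) is O(encrypt_voucher -> ~seal_ballot), and O(encrypt_voucher) is already established, so O(~seal_ballot).
From O(~seal_ballot) and premise 7, O(~seal_ballot -> report_budget), we obtain O(report_budget).
From O(report_budget) and premise 5, O(report_budget -> register_prescription), we obtain O(register_prescription).
So O(register_prescription) holds — register_prescription is obligatory. None of the other listed options is made obligatory by any chain of premises.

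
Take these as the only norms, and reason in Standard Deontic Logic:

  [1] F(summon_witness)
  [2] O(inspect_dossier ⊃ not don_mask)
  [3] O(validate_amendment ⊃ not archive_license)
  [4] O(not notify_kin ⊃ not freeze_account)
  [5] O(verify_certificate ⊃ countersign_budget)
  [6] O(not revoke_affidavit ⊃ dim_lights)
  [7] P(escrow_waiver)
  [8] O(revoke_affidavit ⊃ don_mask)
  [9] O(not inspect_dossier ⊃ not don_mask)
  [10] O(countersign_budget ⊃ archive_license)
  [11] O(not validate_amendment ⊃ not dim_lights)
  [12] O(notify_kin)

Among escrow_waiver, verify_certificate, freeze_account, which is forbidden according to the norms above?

Premises 9 and 2 cover both cases: O(not inspect_dossier ⊃ not don_mask) and O(inspect_dossier ⊃ not don_mask). Since not inspect_dossier ∨ inspect_dossier is a tautology, O(not don_mask) follows.
The contrapositive of premise 8 (O(revoke_affidavit ⊃ don_mask)) is O(not don_mask ⊃ not revoke_affidavit), and O(not don_mask) is already established, so O(not revoke_affidavit).
From O(not revoke_affidavit) and premise 6, O(not revoke_affidavit ⊃ dim_lights), we obtain O(dim_lights).
Premise 11 is O(not validate_amendment ⊃ not dim_lights); contrapositively O(dim_lights ⊃ validate_amendment). Since O(dim_lights) holds, K gives O(validate_amendment).
With premise 3, O(validate_amendment ⊃ not archive_license), the K-axiom yields O(not archive_license).
The contrapositive of premise 10 (O(countersign_budget ⊃ archive_license)) is O(not archive_license ⊃ not countersign_budget), and O(not archive_license) is already established, so O(not countersign_budget).
The contrapositive of premise 5 (O(verify_certificate ⊃ countersign_budget)) is O(not countersign_budget ⊃ not verify_certificate), and O(not countersign_budget) is already established, so O(not verify_certificate).
So O(not verify_certificate) holds, i.e. verify_certificate is forbidden. None of the other listed options is forbidden under the premises.

verify_certificate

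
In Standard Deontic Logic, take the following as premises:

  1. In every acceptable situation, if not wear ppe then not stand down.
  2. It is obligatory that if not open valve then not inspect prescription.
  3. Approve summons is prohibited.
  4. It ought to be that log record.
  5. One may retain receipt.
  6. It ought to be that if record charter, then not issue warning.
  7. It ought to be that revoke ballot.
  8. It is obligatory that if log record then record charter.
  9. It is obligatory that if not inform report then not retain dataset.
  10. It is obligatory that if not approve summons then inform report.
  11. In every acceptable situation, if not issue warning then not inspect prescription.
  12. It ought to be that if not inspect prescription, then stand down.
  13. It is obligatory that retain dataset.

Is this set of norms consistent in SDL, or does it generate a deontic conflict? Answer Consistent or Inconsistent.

Premise 9 is O(¬inform_report → ¬retain_dataset), but O(¬inform_report) is not derivable from the premises, so it does not yield O(¬retain_dataset).
So O(¬retain_dataset) is not derivable, and the apparent clash with O(retain_dataset) does not arise.
A world satisfying every obligation exists (e.g. approve_summons=false, inform_report=true, inspect_prescription=false, issue_warning=false, log_record=true, open_valve=false, record_charter=true, retain_dataset=true, retain_receipt=false, revoke_ballot=true, stand_down=true, wear_ppe=true); no atom is both obligatory and forbidden, so the set is consistent.

Consistent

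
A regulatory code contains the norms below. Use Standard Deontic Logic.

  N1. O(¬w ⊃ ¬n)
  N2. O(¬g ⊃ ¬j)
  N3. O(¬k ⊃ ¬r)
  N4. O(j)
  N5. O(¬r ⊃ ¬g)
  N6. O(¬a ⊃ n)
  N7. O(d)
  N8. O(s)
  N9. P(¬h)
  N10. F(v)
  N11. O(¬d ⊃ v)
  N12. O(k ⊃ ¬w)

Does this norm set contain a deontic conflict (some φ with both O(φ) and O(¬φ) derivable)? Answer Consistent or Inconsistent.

Premise 11 is O(¬d ⊃ v), but O(¬d) is not derivable from the premises, so it does not yield O(v).
So O(v) is not derivable, and the apparent clash with O(¬v) does not arise.
A world satisfying every obligation exists (e.g. a=true, d=true, g=true, h=false, j=true, k=true, n=false, r=true, s=true, v=false, w=false); no atom is both obligatory and forbidden, so the set is consistent.

Consistent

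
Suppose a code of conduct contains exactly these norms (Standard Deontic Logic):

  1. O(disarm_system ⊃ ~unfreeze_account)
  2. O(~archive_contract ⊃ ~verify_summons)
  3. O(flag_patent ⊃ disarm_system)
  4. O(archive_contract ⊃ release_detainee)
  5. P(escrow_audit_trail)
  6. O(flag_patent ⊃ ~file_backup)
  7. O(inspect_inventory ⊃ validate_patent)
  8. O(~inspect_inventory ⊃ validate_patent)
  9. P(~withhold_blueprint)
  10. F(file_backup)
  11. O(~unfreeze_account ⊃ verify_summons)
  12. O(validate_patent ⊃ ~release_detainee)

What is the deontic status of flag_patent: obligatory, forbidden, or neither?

Forbidden

Premises 8 and 7 cover both cases: O(~inspect_inventory ⊃ validate_patent) and O(inspect_inventory ⊃ validate_patent). Since ~inspect_inventory ∨ inspect_inventory is a tautology, O(validate_patent) follows.
With premise 12, O(validate_patent ⊃ ~release_detainee), the K-axiom yields O(~release_detainee).
Premise 4 is O(archive_contract ⊃ release_detainee); contrapositively O(~release_detainee ⊃ ~archive_contract). Since O(~release_detainee) holds, K gives O(~archive_contract).
Applying K to premise 2 (O(~archive_contract ⊃ ~verify_summons)) and O(~archive_contract) yields O(~verify_summons).
The contrapositive of premise 11 (O(~unfreeze_account ⊃ verify_summons)) is O(~verify_summons ⊃ unfreeze_account), and O(~verify_summons) is already established, so O(unfreeze_account).
Premise 1, O(disarm_system ⊃ ~unfreeze_account), contraposes to O(unfreeze_account ⊃ ~disarm_system); with O(unfreeze_account) we get O(~disarm_system).
Premise 3 is O(flag_patent ⊃ disarm_system); contrapositively O(~disarm_system ⊃ ~flag_patent). Since O(~disarm_system) holds, K gives O(~flag_patent).
Premises 5, 6, 9, 10 do not contribute to this derivation.
Thus O(~flag_patent), which is F(flag_patent): flag_patent is forbidden.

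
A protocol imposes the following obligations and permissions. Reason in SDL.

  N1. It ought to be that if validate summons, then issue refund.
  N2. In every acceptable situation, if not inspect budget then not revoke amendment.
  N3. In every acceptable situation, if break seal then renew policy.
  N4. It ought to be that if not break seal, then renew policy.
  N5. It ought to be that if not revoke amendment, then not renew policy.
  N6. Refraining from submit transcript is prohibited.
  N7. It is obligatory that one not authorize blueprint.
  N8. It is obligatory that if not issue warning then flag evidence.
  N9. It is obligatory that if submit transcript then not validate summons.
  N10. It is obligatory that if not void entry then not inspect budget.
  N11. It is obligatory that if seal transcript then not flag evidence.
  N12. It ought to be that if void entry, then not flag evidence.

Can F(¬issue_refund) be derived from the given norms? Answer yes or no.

No

Premise 1 is O(validate_summons → issue_refund), but O(validate_summons) is not derivable from the premises, so it does not yield O(issue_refund).
No other premise forces O(issue_refund). An ideal world satisfying every premise can still have ¬issue_refund true, so F(¬issue_refund) is not derivable.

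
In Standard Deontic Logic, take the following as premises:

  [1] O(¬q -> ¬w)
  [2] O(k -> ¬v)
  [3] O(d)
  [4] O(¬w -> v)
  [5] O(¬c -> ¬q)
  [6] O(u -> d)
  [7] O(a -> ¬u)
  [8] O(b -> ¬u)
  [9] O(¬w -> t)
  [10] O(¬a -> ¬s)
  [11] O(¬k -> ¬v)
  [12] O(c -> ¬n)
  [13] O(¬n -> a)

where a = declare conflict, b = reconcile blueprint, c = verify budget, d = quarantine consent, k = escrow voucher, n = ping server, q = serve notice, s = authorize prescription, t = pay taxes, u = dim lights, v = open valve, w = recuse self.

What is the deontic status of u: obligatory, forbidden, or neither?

Premises 2 and 11 cover both cases: O(k -> ¬v) and O(¬k -> ¬v). Since k ∨ ¬k is a tautology, O(¬v) follows.
Premise 4 is O(¬w -> v); contrapositively O(¬v -> w). Since O(¬v) holds, K gives O(w).
Premise 1, O(¬q -> ¬w), contraposes to O(w -> q); with O(w) we get O(q).
The contrapositive of premise 5 (O(¬c -> ¬q)) is O(q -> c), and O(q) is already established, so O(c).
With premise 12, O(c -> ¬n), the K-axiom yields O(¬n).
Premise 13 is O(¬n -> a); since O(¬n), deontic closure gives O(a).
From O(a) and premise 7, O(a -> ¬u), we obtain O(¬u).
Premises 3, 6, 8, 9, 10 do not contribute to this derivation.
Thus O(¬u), which is F(u): u is forbidden.

Forbidden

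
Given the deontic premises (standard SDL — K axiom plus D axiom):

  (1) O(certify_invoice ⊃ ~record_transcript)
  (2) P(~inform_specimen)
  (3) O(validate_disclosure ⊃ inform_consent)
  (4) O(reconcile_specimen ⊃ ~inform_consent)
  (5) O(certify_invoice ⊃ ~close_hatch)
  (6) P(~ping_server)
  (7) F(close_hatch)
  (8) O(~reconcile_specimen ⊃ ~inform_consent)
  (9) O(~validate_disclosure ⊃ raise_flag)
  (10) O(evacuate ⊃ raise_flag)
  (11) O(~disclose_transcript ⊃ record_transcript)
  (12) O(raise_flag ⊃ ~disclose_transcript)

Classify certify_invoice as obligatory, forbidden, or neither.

Forbidden

Premises 4 and 8 are O(reconcile_specimen ⊃ ~inform_consent) and O(~reconcile_specimen ⊃ ~inform_consent); every ideal world satisfies reconcile_specimen or ~reconcile_specimen, so in either case ~inform_consent holds — hence O(~inform_consent).
Premise 3 is O(validate_disclosure ⊃ inform_consent); contrapositively O(~inform_consent ⊃ ~validate_disclosure). Since O(~inform_consent) holds, K gives O(~validate_disclosure).
From O(~validate_disclosure) and premise 9, O(~validate_disclosure ⊃ raise_flag), we obtain O(raise_flag).
Applying K to premise 12 (O(raise_flag ⊃ ~disclose_transcript)) and O(raise_flag) yields O(~disclose_transcript).
With premise 11, O(~disclose_transcript ⊃ record_transcript), the K-axiom yields O(record_transcript).
Premise 1, O(certify_invoice ⊃ ~record_transcript), contraposes to O(record_transcript ⊃ ~certify_invoice); with O(record_transcript) we get O(~certify_invoice).
Premises 2, 5, 6, 7, 10 do not contribute to this derivation.
Thus O(~certify_invoice), which is F(certify_invoice): certify_invoice is forbidden.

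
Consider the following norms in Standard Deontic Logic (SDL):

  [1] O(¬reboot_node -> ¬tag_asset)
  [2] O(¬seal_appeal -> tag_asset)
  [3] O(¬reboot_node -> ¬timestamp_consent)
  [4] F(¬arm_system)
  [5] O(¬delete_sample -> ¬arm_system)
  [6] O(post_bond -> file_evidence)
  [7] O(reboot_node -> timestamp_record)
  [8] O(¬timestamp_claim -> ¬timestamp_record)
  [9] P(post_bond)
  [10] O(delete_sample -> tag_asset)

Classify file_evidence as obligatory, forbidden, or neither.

Premise 6 is O(post_bond -> file_evidence), but O(post_bond) is not derivable from the premises (the permission P(post_bond) asserts only ¬O(¬post_bond), not O(post_bond)), so it does not yield O(file_evidence).
No premise or chain of K-axiom applications forces O(file_evidence), and none forces O(¬file_evidence). So file_evidence is neither obligatory nor forbidden under these norms.

Neither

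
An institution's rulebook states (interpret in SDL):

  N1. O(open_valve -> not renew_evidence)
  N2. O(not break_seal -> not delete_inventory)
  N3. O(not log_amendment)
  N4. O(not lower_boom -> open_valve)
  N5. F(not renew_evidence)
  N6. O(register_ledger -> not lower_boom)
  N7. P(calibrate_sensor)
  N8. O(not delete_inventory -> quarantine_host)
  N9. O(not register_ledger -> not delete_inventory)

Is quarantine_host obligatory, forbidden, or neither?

Obligatory

Premise 5, F(not renew_evidence), is equivalent to O(renew_evidence).
Premise 1, O(open_valve -> not renew_evidence), contraposes to O(renew_evidence -> not open_valve); with O(renew_evidence) we get O(not open_valve).
Premise 4 is O(not lower_boom -> open_valve); contrapositively O(not open_valve -> lower_boom). Since O(not open_valve) holds, K gives O(lower_boom).
The contrapositive of premise 6 (O(register_ledger -> not lower_boom)) is O(lower_boom -> not register_ledger), and O(lower_boom) is already established, so O(not register_ledger).
Premise 9 is O(not register_ledger -> not delete_inventory); since O(not register_ledger), deontic closure gives O(not delete_inventory).
From O(not delete_inventory) and premise 8, O(not delete_inventory -> quarantine_host), we obtain O(quarantine_host).
Premises 2, 3, 7 do not contribute to this derivation.
Hence quarantine_host is obligatory.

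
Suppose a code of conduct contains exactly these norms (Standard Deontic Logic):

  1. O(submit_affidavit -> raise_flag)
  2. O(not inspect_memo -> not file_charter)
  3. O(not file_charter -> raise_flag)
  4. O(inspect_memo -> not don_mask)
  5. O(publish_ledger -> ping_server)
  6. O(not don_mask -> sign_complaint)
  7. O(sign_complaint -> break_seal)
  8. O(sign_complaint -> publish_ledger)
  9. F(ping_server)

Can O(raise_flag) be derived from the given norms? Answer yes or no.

Premise 9 is F(ping_server), i.e. O(not ping_server).
Premise 5, O(publish_ledger -> ping_server), contraposes to O(not ping_server -> not publish_ledger); with O(not ping_server) we get O(not publish_ledger).
The contrapositive of premise 8 (O(sign_complaint -> publish_ledger)) is O(not publish_ledger -> not sign_complaint), and O(not publish_ledger) is already established, so O(not sign_complaint).
Premise 6, O(not don_mask -> sign_complaint), contraposes to O(not sign_complaint -> don_mask); with O(not sign_complaint) we get O(don_mask).
Premise 4 is O(inspect_memo -> not don_mask); contrapositively O(don_mask -> not inspect_memo). Since O(don_mask) holds, K gives O(not inspect_memo).
Premise 2 is O(not inspect_memo -> not file_charter); since O(not inspect_memo), deontic closure gives O(not file_charter).
Applying K to premise 3 (O(not file_charter -> raise_flag)) and O(not file_charter) yields O(raise_flag).
Premises 1, 7 do not contribute to this derivation.
So O(raise_flag) follows.

Yes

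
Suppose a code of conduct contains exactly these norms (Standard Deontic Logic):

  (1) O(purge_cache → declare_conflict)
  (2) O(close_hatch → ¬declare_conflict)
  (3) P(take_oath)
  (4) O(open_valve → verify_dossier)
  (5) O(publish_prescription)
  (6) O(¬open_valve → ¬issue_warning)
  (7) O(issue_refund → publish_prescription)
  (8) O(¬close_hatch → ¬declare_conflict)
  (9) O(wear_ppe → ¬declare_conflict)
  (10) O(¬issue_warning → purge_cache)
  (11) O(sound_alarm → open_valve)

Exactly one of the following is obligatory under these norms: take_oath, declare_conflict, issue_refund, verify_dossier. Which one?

verify_dossier

Premises 2 and 8 cover both cases: O(close_hatch → ¬declare_conflict) and O(¬close_hatch → ¬declare_conflict). Since close_hatch ∨ ¬close_hatch is a tautology, O(¬declare_conflict) follows.
Premise 1, O(purge_cache → declare_conflict), contraposes to O(¬declare_conflict → ¬purge_cache); with O(¬declare_conflict) we get O(¬purge_cache).
Premise 10 is O(¬issue_warning → purge_cache); contrapositively O(¬purge_cache → issue_warning). Since O(¬purge_cache) holds, K gives O(issue_warning).
Premise 6 is O(¬open_valve → ¬issue_warning); contrapositively O(issue_warning → open_valve). Since O(issue_warning) holds, K gives O(open_valve).
Applying K to premise 4 (O(open_valve → verify_dossier)) and O(open_valve) yields O(verify_dossier).
So O(verify_dossier) holds — verify_dossier is obligatory. None of the other listed options is made obligatory by any chain of premises.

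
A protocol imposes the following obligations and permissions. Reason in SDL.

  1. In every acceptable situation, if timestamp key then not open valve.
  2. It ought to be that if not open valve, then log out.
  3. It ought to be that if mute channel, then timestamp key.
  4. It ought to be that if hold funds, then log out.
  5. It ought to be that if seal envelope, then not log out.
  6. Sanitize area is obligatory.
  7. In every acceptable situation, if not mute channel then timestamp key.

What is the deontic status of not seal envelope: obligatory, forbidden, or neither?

Obligatory

By case analysis on ¬mute_channel: premise 7 gives O(¬mute_channel → timestamp_key) and premise 3 gives O(mute_channel → timestamp_key), so O(timestamp_key) either way.
From O(timestamp_key) and premise 1, O(timestamp_key → ¬open_valve), we obtain O(¬open_valve).
Premise 2 is O(¬open_valve → log_out); since O(¬open_valve), deontic closure gives O(log_out).
Premise 5 is O(seal_envelope → ¬log_out); contrapositively O(log_out → ¬seal_envelope). Since O(log_out) holds, K gives O(¬seal_envelope).
Premises 4, 6 do not contribute to this derivation.
Hence ¬seal_envelope is obligatory.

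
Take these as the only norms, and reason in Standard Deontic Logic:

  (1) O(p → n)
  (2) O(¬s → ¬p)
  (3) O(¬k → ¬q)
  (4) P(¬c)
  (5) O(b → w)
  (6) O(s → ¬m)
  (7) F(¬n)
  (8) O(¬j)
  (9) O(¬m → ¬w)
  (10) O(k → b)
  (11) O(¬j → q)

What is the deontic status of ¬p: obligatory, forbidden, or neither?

Premise 8 gives O(¬j).
Applying K to premise 11 (O(¬j → q)) and O(¬j) yields O(q).
Premise 3, O(¬k → ¬q), contraposes to O(q → k); with O(q) we get O(k).
From O(k) and premise 10, O(k → b), we obtain O(b).
Premise 5 is O(b → w); since O(b), deontic closure gives O(w).
Premise 9, O(¬m → ¬w), contraposes to O(w → m); with O(w) we get O(m).
Premise 6 is O(s → ¬m); contrapositively O(m → ¬s). Since O(m) holds, K gives O(¬s).
Applying K to premise 2 (O(¬s → ¬p)) and O(¬s) yields O(¬p).
Premises 1, 4, 7 do not contribute to this derivation.
Hence ¬p is obligatory.

Obligatory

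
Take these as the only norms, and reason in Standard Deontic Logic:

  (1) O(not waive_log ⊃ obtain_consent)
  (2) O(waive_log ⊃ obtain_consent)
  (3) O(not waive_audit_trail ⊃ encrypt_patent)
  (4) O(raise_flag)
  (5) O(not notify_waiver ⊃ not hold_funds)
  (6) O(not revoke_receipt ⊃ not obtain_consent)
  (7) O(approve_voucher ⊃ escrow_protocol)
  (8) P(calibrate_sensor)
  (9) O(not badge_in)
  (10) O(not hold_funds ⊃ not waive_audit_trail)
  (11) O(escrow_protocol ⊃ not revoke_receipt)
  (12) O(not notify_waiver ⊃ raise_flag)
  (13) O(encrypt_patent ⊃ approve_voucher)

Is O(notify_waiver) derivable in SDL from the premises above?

Yes

Premises 2 and 1 are O(waive_log ⊃ obtain_consent) and O(not waive_log ⊃ obtain_consent); every ideal world satisfies waive_log or not waive_log, so in either case obtain_consent holds — hence O(obtain_consent).
Premise 6, O(not revoke_receipt ⊃ not obtain_consent), contraposes to O(obtain_consent ⊃ revoke_receipt); with O(obtain_consent) we get O(revoke_receipt).
Premise 11 is O(escrow_protocol ⊃ not revoke_receipt); contrapositively O(revoke_receipt ⊃ not escrow_protocol). Since O(revoke_receipt) holds, K gives O(not escrow_protocol).
The contrapositive of premise 7 (O(approve_voucher ⊃ escrow_protocol)) is O(not escrow_protocol ⊃ not approve_voucher), and O(not escrow_protocol) is already established, so O(not approve_voucher).
The contrapositive of premise 13 (O(encrypt_patent ⊃ approve_voucher)) is O(not approve_voucher ⊃ not encrypt_patent), and O(not approve_voucher) is already established, so O(not encrypt_patent).
The contrapositive of premise 3 (O(not waive_audit_trail ⊃ encrypt_patent)) is O(not encrypt_patent ⊃ waive_audit_trail), and O(not encrypt_patent) is already established, so O(waive_audit_trail).
Premise 10 is O(not hold_funds ⊃ not waive_audit_trail); contrapositively O(waive_audit_trail ⊃ hold_funds). Since O(waive_audit_trail) holds, K gives O(hold_funds).
Premise 5 is O(not notify_waiver ⊃ not hold_funds); contrapositively O(hold_funds ⊃ notify_waiver). Since O(hold_funds) holds, K gives O(notify_waiver).
Premises 4, 8, 9, 12 do not contribute to this derivation.
So O(notify_waiver) follows.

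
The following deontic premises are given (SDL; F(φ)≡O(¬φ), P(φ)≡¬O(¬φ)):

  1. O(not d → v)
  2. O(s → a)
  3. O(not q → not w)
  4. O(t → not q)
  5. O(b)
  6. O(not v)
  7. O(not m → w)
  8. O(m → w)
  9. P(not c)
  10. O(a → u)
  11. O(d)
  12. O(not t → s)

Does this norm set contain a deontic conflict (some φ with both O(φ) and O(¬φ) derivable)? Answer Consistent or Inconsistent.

Consistent

Premise 1 is O(not d → v), but O(not d) is not derivable from the premises, so it does not yield O(v).
So O(v) is not derivable, and the apparent clash with O(not v) does not arise.
A world satisfying every obligation exists (e.g. a=true, b=true, c=false, d=true, m=false, q=true, s=true, t=false, u=true, v=false, w=true); no atom is both obligatory and forbidden, so the set is consistent.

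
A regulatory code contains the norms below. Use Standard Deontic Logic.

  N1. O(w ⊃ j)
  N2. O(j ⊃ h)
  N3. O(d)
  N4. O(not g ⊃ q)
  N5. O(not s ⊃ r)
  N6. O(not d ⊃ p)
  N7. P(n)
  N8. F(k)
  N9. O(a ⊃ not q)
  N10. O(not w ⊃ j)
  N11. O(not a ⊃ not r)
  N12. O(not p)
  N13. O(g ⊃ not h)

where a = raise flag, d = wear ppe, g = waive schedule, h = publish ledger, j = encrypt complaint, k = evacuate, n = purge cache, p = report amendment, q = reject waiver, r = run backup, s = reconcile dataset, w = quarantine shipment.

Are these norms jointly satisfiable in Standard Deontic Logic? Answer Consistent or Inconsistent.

Premise 6 is O(not d ⊃ p), but O(not d) is not derivable from the premises, so it does not yield O(p).
So O(p) is not derivable, and the apparent clash with O(not p) does not arise.
A world satisfying every obligation exists (e.g. a=false, d=true, g=false, h=true, j=true, k=false, n=false, p=false, q=true, r=false, s=true, w=false); no atom is both obligatory and forbidden, so the set is consistent.

Consistent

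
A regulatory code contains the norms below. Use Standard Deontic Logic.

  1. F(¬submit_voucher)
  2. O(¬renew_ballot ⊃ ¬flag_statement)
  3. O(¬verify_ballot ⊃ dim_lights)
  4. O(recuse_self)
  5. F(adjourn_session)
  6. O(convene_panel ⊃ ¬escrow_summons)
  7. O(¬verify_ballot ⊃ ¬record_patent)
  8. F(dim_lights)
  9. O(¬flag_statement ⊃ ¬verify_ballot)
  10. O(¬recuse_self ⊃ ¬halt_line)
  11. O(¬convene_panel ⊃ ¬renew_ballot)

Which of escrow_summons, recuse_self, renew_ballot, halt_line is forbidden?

escrow_summons

Premise 8 is F(dim_lights), i.e. O(¬dim_lights).
The contrapositive of premise 3 (O(¬verify_ballot ⊃ dim_lights)) is O(¬dim_lights ⊃ verify_ballot), and O(¬dim_lights) is already established, so O(verify_ballot).
Premise 9, O(¬flag_statement ⊃ ¬verify_ballot), contraposes to O(verify_ballot ⊃ flag_statement); with O(verify_ballot) we get O(flag_statement).
Premise 2 is O(¬renew_ballot ⊃ ¬flag_statement); contrapositively O(flag_statement ⊃ renew_ballot). Since O(flag_statement) holds, K gives O(renew_ballot).
Premise 11, O(¬convene_panel ⊃ ¬renew_ballot), contraposes to O(renew_ballot ⊃ convene_panel); with O(renew_ballot) we get O(convene_panel).
From O(convene_panel) and premise 6, O(convene_panel ⊃ ¬escrow_summons), we obtain O(¬escrow_summons).
So O(¬escrow_summons) holds, i.e. escrow_summons is forbidden. None of the other listed options is forbidden under the premises.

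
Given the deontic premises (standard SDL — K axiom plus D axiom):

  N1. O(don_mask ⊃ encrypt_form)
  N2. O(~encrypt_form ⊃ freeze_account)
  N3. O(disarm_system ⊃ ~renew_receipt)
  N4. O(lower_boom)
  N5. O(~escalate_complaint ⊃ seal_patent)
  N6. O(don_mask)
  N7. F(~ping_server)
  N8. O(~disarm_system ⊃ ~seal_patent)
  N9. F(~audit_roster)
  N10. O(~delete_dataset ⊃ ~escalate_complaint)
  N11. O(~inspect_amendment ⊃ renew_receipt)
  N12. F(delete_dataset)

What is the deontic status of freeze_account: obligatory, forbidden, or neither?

Neither

Premise 2 is O(~encrypt_form ⊃ freeze_account), but O(~encrypt_form) is not derivable from the premises, so it does not yield O(freeze_account).
No premise or chain of K-axiom applications forces O(freeze_account), and none forces O(~freeze_account). So freeze_account is neither obligatory nor forbidden under these norms.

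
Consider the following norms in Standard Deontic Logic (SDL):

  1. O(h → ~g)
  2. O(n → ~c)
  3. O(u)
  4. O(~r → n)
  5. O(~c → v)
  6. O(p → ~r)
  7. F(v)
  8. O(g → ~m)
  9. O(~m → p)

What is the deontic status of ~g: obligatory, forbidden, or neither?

Obligatory

Premise 7 is F(v), i.e. O(~v).
Premise 5 is O(~c → v); contrapositively O(~v → c). Since O(~v) holds, K gives O(c).
The contrapositive of premise 2 (O(n → ~c)) is O(c → ~n), and O(c) is already established, so O(~n).
Premise 4 is O(~r → n); contrapositively O(~n → r). Since O(~n) holds, K gives O(r).
The contrapositive of premise 6 (O(p → ~r)) is O(r → ~p), and O(r) is already established, so O(~p).
Premise 9, O(~m → p), contraposes to O(~p → m); with O(~p) we get O(m).
Premise 8, O(g → ~m), contraposes to O(m → ~g); with O(m) we get O(~g).
Premises 1, 3 do not contribute to this derivation.
Hence ~g is obligatory.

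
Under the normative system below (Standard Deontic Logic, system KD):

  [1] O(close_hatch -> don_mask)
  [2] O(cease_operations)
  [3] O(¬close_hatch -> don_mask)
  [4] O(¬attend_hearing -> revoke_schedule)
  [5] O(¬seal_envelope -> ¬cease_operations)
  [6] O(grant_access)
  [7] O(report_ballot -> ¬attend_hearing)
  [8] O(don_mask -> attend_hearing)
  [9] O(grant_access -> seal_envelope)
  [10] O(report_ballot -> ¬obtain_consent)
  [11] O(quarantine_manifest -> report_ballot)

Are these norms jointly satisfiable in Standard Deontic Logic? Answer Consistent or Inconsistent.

Consistent

Premise 5 is O(¬seal_envelope -> ¬cease_operations), but O(¬seal_envelope) is not derivable from the premises, so it does not yield O(¬cease_operations).
So O(¬cease_operations) is not derivable, and the apparent clash with O(cease_operations) does not arise.
A world satisfying every obligation exists (e.g. attend_hearing=true, cease_operations=true, close_hatch=false, don_mask=true, grant_access=true, obtain_consent=false, quarantine_manifest=false, report_ballot=false, revoke_schedule=false, seal_envelope=true); no atom is both obligatory and forbidden, so the set is consistent.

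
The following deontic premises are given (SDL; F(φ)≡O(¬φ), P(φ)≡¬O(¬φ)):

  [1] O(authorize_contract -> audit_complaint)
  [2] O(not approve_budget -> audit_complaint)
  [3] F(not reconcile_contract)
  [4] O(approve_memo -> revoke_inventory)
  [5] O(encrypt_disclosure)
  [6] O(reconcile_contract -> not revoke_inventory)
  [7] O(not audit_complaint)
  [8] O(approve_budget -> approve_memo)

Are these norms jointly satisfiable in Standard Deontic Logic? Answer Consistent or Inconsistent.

Inconsistent

Premise 3, F(not reconcile_contract), is equivalent to O(reconcile_contract).
Premise 6 is O(reconcile_contract -> not revoke_inventory); since O(reconcile_contract), deontic closure gives O(not revoke_inventory).
The contrapositive of premise 4 (O(approve_memo -> revoke_inventory)) is O(not revoke_inventory -> not approve_memo), and O(not revoke_inventory) is already established, so O(not approve_memo).
The contrapositive of premise 8 (O(approve_budget -> approve_memo)) is O(not approve_memo -> not approve_budget), and O(not approve_memo) is already established, so O(not approve_budget).
With premise 2, O(not approve_budget -> audit_complaint), the K-axiom yields O(audit_complaint).
However, premise 7 gives O(not audit_complaint).
We now have both O(audit_complaint) and O(not audit_complaint) — audit_complaint is simultaneously obligatory and forbidden, violating the D-axiom.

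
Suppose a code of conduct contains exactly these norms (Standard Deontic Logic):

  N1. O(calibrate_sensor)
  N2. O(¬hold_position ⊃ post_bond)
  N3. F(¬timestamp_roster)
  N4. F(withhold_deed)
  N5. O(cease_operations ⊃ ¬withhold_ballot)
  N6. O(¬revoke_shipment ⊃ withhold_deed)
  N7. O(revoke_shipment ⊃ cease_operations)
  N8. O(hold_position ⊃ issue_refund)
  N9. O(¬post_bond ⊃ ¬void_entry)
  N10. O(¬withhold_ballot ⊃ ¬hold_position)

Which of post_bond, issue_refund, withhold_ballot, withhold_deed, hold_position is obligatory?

post_bond

F(withhold_deed) at premise 4 means O(¬withhold_deed).
The contrapositive of premise 6 (O(¬revoke_shipment ⊃ withhold_deed)) is O(¬withhold_deed ⊃ revoke_shipment), and O(¬withhold_deed) is already established, so O(revoke_shipment).
Applying K to premise 7 (O(revoke_shipment ⊃ cease_operations)) and O(revoke_shipment) yields O(cease_operations).
From O(cease_operations) and premise 5, O(cease_operations ⊃ ¬withhold_ballot), we obtain O(¬withhold_ballot).
Premise 10 is O(¬withhold_ballot ⊃ ¬hold_position); since O(¬withhold_ballot), deontic closure gives O(¬hold_position).
With premise 2, O(¬hold_position ⊃ post_bond), the K-axiom yields O(post_bond).
So O(post_bond) holds — post_bond is obligatory. None of the other listed options is made obligatory by any chain of premises.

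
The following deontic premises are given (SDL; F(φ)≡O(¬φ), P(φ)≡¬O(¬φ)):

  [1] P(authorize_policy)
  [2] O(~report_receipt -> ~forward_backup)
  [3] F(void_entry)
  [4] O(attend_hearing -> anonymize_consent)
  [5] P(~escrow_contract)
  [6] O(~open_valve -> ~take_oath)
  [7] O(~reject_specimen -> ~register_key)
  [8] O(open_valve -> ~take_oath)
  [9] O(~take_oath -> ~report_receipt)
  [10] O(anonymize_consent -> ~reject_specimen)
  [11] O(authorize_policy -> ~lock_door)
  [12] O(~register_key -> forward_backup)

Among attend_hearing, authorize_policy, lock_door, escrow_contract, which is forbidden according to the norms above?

Premises 8 and 6 cover both cases: O(open_valve -> ~take_oath) and O(~open_valve -> ~take_oath). Since open_valve ∨ ~open_valve is a tautology, O(~take_oath) follows.
Applying K to premise 9 (O(~take_oath -> ~report_receipt)) and O(~take_oath) yields O(~report_receipt).
Applying K to premise 2 (O(~report_receipt -> ~forward_backup)) and O(~report_receipt) yields O(~forward_backup).
The contrapositive of premise 12 (O(~register_key -> forward_backup)) is O(~forward_backup -> register_key), and O(~forward_backup) is already established, so O(register_key).
Premise 7 is O(~reject_specimen -> ~register_key); contrapositively O(register_key -> reject_specimen). Since O(register_key) holds, K gives O(reject_specimen).
Premise 10, O(anonymize_consent -> ~reject_specimen), contraposes to O(reject_specimen -> ~anonymize_consent); with O(reject_specimen) we get O(~anonymize_consent).
Premise 4, O(attend_hearing -> anonymize_consent), contraposes to O(~anonymize_consent -> ~attend_hearing); with O(~anonymize_consent) we get O(~attend_hearing).
So O(~attend_hearing) holds, i.e. attend_hearing is forbidden. None of the other listed options is forbidden under the premises.

attend_hearing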